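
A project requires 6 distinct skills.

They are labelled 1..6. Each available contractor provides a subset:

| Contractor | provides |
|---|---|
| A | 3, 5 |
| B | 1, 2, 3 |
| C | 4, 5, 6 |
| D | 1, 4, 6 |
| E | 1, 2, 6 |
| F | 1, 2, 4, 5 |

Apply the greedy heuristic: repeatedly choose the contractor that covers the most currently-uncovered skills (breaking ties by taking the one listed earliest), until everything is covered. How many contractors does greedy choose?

Greedy: pick F (covers 4 new) → pick A (covers 1 new) → pick C (covers 1 new). Total picks: 3.
(The true minimum cover uses only 2 contractors, so greedy is not optimal here.)

3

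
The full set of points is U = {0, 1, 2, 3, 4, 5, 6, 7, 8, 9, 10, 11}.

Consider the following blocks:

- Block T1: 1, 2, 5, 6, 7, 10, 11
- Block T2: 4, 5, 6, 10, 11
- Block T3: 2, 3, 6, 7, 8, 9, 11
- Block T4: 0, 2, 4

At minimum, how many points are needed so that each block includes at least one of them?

2

The 2 points {2, 6} hit every block.
No single point lies in every block, so at least 2 are needed and 2 is optimal.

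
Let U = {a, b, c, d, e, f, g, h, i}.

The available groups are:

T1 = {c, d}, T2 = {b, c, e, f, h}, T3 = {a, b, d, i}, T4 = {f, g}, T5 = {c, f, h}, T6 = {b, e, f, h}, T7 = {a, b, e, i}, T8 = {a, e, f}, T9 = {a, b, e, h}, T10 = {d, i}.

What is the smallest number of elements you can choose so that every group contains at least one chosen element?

The 3 elements {b, d, f} hit every group.
The groups T1, T4, T9 are pairwise disjoint, so any hitting set needs a separate element for each — at least 3. Hence 3 is optimal.

3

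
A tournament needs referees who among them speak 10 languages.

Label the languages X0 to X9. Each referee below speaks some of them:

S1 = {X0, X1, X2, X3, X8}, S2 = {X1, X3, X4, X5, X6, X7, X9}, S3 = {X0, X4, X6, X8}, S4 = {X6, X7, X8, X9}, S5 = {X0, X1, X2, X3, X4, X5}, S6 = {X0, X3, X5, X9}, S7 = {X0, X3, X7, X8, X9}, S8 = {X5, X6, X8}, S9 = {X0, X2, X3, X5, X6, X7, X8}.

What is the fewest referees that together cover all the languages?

2

S2 and S9 together: S2 ∪ S9 = {X0, X1, X2, X3, X4, X5, X6, X7, X8, X9} — every language is covered.
No single referee has all 10 languages (the largest, S2, has 7), so 2 is optimal.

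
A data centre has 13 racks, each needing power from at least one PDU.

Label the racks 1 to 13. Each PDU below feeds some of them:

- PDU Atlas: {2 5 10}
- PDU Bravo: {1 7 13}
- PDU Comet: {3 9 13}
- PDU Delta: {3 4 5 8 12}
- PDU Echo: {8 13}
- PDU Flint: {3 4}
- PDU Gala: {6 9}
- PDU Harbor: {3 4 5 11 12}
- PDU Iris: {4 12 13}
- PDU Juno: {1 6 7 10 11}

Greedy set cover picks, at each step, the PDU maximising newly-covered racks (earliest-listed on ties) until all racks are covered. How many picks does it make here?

Greedy: pick Delta (covers 5 new) → pick Juno (covers 5 new) → pick Comet (covers 2 new) → pick Atlas (covers 1 new). Total picks: 4.

4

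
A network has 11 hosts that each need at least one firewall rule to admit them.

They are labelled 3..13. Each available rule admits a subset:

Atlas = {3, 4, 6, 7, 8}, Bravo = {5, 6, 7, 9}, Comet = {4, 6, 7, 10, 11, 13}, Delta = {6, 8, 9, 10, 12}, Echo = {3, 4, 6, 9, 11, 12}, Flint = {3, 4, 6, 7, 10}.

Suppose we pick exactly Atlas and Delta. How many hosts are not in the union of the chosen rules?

Union of Atlas, Delta = {3, 4, 6, 7, 8, 9, 10, 12}.
Not covered: 5, 11, 13 — 3 hosts.

3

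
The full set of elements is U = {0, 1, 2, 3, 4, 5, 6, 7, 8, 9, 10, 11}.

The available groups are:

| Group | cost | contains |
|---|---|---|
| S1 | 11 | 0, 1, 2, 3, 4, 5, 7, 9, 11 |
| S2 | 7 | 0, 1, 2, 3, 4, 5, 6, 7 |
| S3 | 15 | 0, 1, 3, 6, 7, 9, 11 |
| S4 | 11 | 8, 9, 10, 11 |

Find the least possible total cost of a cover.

S2, S4 together cover every element (S2 ∪ S4 = {0, 1, 2, 3, 4, 5, 6, 7, 8, 9, 10, 11}); total cost 7 + 11 = 18.
No covering selection has total cost below 18.

18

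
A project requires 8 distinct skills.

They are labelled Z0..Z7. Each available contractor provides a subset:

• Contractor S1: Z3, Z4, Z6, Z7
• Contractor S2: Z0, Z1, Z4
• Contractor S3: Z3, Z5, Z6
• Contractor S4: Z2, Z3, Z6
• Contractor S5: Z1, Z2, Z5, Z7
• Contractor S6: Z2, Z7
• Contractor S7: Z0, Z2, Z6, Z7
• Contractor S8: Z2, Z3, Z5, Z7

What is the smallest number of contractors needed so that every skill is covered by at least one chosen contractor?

S2 and S4 and S5 together: S2 ∪ S4 ∪ S5 = {Z0, Z1, Z2, Z3, Z4, Z5, Z6, Z7} — every skill is covered.
No 2 of the 8 contractors cover everything (all 28 combinations miss at least one skill), so 3 is optimal.

3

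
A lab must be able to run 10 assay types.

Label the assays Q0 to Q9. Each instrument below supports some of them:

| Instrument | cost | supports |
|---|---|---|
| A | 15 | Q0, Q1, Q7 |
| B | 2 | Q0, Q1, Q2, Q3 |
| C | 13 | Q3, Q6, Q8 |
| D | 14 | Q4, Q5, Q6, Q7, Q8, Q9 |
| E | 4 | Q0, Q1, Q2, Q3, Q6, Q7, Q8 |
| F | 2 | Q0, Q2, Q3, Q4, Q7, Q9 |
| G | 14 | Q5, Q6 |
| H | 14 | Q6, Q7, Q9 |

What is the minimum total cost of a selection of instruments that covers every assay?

B, D together cover every assay (B ∪ D = {Q0, Q1, Q2, Q3, Q4, Q5, Q6, Q7, Q8, Q9}); total cost 2 + 14 = 16.
The greedy pick F, E, D costs 20; no covering selection beats 16.

16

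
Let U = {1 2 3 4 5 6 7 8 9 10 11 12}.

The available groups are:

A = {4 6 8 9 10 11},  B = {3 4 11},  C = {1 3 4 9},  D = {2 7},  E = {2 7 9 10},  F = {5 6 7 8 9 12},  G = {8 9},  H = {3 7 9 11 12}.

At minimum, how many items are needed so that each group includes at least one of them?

Take T = {3, 7, 9}. Each listed group contains at least one of these, so T is a hitting set of size 3.
The groups B, D, G are pairwise disjoint, so any hitting set needs a separate item for each — at least 3. Hence 3 is optimal.

3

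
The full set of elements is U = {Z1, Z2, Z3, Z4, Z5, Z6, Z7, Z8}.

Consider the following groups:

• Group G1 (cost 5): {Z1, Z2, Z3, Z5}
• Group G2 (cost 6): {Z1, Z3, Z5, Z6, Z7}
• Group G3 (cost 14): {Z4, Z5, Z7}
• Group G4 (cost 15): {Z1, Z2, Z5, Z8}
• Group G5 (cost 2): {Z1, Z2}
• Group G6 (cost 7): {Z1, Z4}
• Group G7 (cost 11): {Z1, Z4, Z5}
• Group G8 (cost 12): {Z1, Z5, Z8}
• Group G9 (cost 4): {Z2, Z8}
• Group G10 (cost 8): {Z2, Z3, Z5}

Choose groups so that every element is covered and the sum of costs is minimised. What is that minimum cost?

17

G2, G6, G9 together cover every element (G2 ∪ G6 ∪ G9 = {Z1, Z2, Z3, Z4, Z5, Z6, Z7, Z8}); total cost 6 + 7 + 4 = 17.
The greedy pick G5, G2, G9, G6 costs 19; no covering selection beats 17.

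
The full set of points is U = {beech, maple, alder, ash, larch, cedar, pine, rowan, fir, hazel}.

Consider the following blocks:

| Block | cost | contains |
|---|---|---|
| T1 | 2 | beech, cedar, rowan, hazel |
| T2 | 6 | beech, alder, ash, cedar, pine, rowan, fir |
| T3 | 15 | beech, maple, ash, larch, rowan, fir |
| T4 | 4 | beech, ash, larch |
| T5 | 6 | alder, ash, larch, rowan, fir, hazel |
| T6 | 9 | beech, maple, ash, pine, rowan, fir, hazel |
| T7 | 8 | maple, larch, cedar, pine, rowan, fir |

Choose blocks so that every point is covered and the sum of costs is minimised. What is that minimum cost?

T1, T5, T7 together cover every point (T1 ∪ T5 ∪ T7 = {beech, maple, alder, ash, larch, cedar, pine, rowan, fir, hazel}); total cost 2 + 6 + 8 = 16.
The greedy pick T1, T2, T4, T7 costs 20; no covering selection beats 16.

16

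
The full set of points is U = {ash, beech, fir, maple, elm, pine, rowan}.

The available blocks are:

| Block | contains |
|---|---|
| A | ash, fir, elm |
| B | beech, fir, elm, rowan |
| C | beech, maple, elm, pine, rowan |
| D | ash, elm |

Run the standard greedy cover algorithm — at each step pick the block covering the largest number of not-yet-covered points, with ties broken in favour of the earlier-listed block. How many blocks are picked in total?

Greedy: pick C (covers 5 new) → pick A (covers 2 new). Total picks: 2.

2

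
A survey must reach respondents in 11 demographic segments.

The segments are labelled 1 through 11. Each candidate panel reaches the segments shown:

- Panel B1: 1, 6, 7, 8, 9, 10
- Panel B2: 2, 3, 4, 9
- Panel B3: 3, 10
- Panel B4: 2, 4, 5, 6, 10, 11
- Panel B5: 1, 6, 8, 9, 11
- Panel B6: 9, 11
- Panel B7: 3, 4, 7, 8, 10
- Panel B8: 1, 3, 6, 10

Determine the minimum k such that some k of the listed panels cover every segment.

3

B1 and B4 and B7 together: B1 ∪ B4 ∪ B7 = {1, 2, 3, 4, 5, 6, 7, 8, 9, 10, 11} — every segment is covered.
Only B4 contains 5, so B4 is forced; the remaining 5 segments need at least 2 more panels (each remaining panel adds at most 4) — so at least 3 panels are needed, and 3 is optimal.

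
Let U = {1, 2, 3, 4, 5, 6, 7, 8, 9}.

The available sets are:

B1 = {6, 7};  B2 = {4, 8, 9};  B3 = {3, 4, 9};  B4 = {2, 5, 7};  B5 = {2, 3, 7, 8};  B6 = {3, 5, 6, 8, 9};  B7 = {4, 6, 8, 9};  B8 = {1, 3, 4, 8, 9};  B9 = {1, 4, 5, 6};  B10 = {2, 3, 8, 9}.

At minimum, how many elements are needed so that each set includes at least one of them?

3

The 3 elements {6, 7, 9} hit every set.
No choice of 2 elements meets every set, so 3 is the minimum.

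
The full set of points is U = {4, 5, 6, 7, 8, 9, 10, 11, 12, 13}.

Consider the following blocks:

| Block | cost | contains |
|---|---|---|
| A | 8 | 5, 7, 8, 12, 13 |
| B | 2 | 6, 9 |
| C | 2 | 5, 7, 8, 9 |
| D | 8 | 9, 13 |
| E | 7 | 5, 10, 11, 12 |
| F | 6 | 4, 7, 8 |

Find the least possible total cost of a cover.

23

A, B, E, F together cover every point (A ∪ B ∪ E ∪ F = {4, 5, 6, 7, 8, 9, 10, 11, 12, 13}); total cost 8 + 2 + 7 + 6 = 23.
The greedy pick C, B, E, F, A costs 25; no covering selection beats 23.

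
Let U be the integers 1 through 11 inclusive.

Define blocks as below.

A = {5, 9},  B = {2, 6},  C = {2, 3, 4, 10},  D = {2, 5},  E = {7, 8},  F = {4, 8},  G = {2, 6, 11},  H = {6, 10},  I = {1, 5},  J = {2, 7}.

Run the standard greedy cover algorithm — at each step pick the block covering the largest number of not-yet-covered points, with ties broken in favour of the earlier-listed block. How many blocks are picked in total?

5

Greedy: pick C (covers 4 new) → pick A (covers 2 new) → pick E (covers 2 new) → pick G (covers 2 new) → pick I (covers 1 new). Total picks: 5.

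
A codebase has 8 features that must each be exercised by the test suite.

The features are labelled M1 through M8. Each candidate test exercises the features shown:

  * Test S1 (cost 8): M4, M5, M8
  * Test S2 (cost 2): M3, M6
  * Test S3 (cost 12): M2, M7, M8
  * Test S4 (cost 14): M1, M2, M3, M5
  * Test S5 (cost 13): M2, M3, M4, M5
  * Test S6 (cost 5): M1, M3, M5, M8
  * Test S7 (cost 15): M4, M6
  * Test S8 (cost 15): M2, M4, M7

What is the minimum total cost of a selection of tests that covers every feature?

S2, S6, S8 together cover every feature (S2 ∪ S6 ∪ S8 = {M1, M2, M3, M4, M5, M6, M7, M8}); total cost 2 + 5 + 15 = 22.
No covering selection has total cost below 22.

22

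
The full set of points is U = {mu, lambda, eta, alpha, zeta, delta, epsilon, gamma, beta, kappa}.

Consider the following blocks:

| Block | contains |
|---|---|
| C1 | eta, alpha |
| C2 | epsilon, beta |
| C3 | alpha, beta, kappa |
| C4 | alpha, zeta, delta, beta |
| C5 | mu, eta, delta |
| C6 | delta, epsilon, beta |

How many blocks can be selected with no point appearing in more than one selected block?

C1, C6 are pairwise disjoint (C1={eta,alpha}; C6={delta,epsilon,beta}).
Every remaining block overlaps one of these, and no 3 of the listed blocks are pairwise disjoint, so 2 is the maximum.

2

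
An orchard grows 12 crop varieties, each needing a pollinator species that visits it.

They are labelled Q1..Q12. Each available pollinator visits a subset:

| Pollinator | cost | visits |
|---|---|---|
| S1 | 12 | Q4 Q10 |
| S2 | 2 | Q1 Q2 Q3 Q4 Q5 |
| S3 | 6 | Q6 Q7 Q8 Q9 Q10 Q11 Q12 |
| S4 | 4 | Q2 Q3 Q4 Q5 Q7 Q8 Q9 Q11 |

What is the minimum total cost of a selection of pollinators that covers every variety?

8

S2, S3 together cover every variety (S2 ∪ S3 = {Q1, Q2, Q3, Q4, Q5, Q6, Q7, Q8, Q9, Q10, Q11, Q12}); total cost 2 + 6 = 8.
No covering selection has total cost below 8.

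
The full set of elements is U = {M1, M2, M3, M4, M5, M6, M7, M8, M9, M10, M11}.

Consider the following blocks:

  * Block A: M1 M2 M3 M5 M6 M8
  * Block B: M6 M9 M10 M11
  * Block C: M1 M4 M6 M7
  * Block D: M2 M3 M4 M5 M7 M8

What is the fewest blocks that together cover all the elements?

A, B, and D cover everything between them: the union {M1, M2, M3, M4, M5, M6, M7, M8, M9, M10, M11} is all of U.
Only B contains M9, so B is forced; the remaining 7 elements need at least 2 more blocks (each remaining block adds at most 6) — so at least 3 blocks are needed, and 3 is optimal.

3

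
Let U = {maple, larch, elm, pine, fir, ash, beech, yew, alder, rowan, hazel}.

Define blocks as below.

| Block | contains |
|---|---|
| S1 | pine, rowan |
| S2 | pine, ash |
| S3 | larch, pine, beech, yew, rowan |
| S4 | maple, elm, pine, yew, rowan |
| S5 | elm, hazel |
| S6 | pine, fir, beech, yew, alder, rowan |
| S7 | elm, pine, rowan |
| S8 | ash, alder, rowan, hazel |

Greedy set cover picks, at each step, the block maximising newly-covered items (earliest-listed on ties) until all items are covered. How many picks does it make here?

Greedy: pick S6 (covers 6 new) → pick S4 (covers 2 new) → pick S8 (covers 2 new) → pick S3 (covers 1 new). Total picks: 4.

4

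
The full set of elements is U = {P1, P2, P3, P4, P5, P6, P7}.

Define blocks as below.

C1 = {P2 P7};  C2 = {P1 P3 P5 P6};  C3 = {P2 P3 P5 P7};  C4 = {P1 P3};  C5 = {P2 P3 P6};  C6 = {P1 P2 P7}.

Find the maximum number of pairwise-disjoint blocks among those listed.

C1, C4 are pairwise disjoint (C1={P2,P7}; C4={P1,P3}).
Every remaining block overlaps one of these, and no 3 of the listed blocks are pairwise disjoint, so 2 is the maximum.

2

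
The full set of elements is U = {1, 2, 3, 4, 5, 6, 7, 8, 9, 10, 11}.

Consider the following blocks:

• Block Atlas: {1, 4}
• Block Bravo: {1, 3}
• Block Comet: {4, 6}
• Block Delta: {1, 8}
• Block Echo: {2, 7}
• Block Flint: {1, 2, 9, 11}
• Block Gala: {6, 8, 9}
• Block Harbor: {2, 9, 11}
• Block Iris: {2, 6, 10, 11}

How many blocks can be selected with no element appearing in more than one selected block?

Bravo, Echo, Gala are pairwise disjoint (Bravo={1,3}; Echo={2,7}; Gala={6,8,9}).
Every remaining block overlaps one of these, and no 4 of the listed blocks are pairwise disjoint, so 3 is the maximum.

3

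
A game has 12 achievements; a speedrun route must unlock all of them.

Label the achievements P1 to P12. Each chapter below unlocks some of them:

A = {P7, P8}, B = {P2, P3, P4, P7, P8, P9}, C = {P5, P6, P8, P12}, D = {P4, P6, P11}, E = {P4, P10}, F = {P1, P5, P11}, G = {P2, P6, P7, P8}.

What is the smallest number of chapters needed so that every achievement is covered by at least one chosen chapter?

Take {B, C, E, F}. Their union is {P1, P2, P3, P4, P5, P6, P7, P8, P9, P10, P11, P12}, which is all 12 achievements.
No 3 of the 7 chapters cover everything (all 35 combinations miss at least one achievement), so 4 is optimal.

4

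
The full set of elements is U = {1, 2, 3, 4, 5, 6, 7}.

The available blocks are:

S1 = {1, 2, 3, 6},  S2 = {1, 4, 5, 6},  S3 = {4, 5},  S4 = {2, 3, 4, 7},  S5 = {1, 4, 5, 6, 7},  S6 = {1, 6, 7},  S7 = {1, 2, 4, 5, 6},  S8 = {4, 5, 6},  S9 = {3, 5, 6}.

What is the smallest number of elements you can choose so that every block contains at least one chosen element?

Take H = {4, 6}. Each listed block contains at least one of these, so H is a hitting set of size 2.
The blocks S1, S3 are pairwise disjoint, so any hitting set needs a separate element for each — at least 2. Hence 2 is optimal.

2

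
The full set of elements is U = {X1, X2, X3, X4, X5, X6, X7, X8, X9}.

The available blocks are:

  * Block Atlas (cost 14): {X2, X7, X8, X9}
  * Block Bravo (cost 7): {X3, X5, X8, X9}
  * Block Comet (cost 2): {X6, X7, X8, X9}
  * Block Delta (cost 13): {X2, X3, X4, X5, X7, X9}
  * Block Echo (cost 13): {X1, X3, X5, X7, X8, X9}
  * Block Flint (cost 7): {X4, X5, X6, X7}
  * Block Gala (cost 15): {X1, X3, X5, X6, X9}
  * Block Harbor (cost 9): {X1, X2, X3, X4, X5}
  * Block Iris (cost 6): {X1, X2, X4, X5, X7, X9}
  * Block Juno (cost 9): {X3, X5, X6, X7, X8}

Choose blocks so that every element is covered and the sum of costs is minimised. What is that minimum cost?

11

Comet, Harbor together cover every element (Comet ∪ Harbor = {X1, X2, X3, X4, X5, X6, X7, X8, X9}); total cost 2 + 9 = 11.
The greedy pick Comet, Iris, Bravo costs 15; no covering selection beats 11.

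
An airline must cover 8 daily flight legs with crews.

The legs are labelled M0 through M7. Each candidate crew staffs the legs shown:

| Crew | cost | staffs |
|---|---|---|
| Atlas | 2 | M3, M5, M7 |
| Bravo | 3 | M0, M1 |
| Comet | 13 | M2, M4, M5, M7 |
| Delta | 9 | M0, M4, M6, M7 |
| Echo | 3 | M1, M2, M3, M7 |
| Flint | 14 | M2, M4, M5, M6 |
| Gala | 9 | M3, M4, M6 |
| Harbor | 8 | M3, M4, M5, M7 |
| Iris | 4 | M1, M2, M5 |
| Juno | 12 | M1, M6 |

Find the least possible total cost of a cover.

14

Atlas, Delta, Echo together cover every leg (Atlas ∪ Delta ∪ Echo = {M0, M1, M2, M3, M4, M5, M6, M7}); total cost 2 + 9 + 3 = 14.
The greedy pick Atlas, Bravo, Echo, Delta costs 17; no covering selection beats 14.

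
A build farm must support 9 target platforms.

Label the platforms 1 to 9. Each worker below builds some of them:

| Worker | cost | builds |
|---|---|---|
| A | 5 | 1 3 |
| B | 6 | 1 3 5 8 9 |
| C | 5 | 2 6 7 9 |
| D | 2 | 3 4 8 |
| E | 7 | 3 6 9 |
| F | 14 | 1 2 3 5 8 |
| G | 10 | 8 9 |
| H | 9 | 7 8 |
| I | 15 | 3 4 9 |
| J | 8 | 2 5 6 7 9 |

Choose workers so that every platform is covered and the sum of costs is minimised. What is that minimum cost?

13

B, C, D together cover every platform (B ∪ C ∪ D = {1, 2, 3, 4, 5, 6, 7, 8, 9}); total cost 6 + 5 + 2 = 13.
No covering selection has total cost below 13.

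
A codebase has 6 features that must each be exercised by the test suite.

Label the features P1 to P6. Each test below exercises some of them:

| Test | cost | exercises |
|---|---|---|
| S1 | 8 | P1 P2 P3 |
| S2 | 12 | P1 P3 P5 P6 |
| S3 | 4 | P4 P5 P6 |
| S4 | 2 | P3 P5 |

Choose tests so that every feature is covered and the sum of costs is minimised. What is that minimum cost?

12

S1, S3 together cover every feature (S1 ∪ S3 = {P1, P2, P3, P4, P5, P6}); total cost 8 + 4 = 12.
The greedy pick S4, S3, S1 costs 14; no covering selection beats 12.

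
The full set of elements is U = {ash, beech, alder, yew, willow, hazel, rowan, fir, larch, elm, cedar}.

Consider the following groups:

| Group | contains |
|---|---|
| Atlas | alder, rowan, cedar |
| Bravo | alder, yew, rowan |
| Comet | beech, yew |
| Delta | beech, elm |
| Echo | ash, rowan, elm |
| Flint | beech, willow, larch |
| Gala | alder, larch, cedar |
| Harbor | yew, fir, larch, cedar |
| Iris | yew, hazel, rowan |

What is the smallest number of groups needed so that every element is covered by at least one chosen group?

Echo, Flint, Gala, Harbor, and Iris cover everything between them: the union {ash, beech, alder, yew, willow, hazel, rowan, fir, larch, elm, cedar} is all of U.
No 4 of the 9 groups cover everything (all 126 combinations miss at least one element), so 5 is optimal.

5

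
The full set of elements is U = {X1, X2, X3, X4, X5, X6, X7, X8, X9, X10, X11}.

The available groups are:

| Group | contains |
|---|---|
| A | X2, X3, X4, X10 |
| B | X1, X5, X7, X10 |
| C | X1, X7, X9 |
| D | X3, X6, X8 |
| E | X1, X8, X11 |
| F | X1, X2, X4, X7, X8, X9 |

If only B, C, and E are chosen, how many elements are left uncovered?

Union of B, C, E = {X1, X5, X7, X8, X9, X10, X11}.
Not covered: X2, X3, X4, X6 — 4 elements.

4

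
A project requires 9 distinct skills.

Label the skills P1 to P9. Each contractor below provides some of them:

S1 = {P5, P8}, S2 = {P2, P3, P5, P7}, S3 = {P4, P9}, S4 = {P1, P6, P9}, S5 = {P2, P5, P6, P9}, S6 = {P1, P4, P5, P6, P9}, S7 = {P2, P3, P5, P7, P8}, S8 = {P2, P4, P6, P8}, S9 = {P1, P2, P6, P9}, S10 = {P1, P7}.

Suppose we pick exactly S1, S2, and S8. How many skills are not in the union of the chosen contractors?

2

Union of S1, S2, S8 = {P2, P3, P4, P5, P6, P7, P8}.
Not covered: P1, P9 — 2 skills.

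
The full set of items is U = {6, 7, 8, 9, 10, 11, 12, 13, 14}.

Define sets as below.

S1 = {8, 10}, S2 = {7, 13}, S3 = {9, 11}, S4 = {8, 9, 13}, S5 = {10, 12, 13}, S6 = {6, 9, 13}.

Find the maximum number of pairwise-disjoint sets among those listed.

3

S1, S2, S3 are pairwise disjoint (S1={8,10}; S2={7,13}; S3={9,11}).
Every remaining set overlaps one of these, and no 4 of the listed sets are pairwise disjoint, so 3 is the maximum.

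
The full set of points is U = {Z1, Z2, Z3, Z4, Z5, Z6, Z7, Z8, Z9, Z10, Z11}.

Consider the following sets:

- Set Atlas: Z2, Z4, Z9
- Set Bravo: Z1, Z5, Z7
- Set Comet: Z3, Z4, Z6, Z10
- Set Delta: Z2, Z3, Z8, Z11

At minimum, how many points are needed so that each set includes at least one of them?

H = {Z4, Z5, Z11} meets every set (each contains at least one member of H), and |H| = 3.
No choice of 2 points meets every set, so 3 is the minimum.

3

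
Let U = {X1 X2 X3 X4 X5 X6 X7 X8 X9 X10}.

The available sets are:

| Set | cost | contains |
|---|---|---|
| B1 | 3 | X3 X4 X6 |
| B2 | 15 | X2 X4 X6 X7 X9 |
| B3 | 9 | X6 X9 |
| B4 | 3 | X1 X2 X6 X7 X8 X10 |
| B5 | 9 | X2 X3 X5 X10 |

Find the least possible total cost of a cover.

B1, B3, B4, B5 together cover every point (B1 ∪ B3 ∪ B4 ∪ B5 = {X1, X2, X3, X4, X5, X6, X7, X8, X9, X10}); total cost 3 + 9 + 3 + 9 = 24.
No covering selection has total cost below 24.

24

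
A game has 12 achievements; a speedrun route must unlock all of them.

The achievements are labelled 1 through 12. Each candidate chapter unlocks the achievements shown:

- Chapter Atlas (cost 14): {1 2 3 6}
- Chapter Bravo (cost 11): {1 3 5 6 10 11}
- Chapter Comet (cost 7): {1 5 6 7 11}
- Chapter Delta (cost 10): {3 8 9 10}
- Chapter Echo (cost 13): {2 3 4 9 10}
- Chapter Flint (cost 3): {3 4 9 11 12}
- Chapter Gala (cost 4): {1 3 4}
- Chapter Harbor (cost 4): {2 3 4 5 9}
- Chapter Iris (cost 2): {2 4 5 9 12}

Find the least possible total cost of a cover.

19

Comet, Delta, Iris together cover every achievement (Comet ∪ Delta ∪ Iris = {1, 2, 3, 4, 5, 6, 7, 8, 9, 10, 11, 12}); total cost 7 + 10 + 2 = 19.
The greedy pick Iris, Flint, Comet, Delta costs 22; no covering selection beats 19.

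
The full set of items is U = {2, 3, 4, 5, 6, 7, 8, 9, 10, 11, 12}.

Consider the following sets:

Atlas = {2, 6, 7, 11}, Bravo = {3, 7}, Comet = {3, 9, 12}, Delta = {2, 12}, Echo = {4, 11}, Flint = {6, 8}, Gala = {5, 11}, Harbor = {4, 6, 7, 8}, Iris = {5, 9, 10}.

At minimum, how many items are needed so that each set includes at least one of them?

Take H = {6, 7, 10, 11, 12}. Each listed set contains at least one of these, so H is a hitting set of size 5.
The sets Bravo, Delta, Echo, Flint, Iris are pairwise disjoint, so any hitting set needs a separate item for each — at least 5. Hence 5 is optimal.

5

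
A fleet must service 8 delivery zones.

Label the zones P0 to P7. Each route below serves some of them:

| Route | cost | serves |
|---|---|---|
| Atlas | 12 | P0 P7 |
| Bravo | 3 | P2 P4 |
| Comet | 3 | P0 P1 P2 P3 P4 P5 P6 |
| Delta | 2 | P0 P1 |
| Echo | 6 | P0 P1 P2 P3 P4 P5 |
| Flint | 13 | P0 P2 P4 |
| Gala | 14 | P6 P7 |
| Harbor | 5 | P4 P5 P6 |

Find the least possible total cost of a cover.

Atlas, Comet together cover every zone (Atlas ∪ Comet = {P0, P1, P2, P3, P4, P5, P6, P7}); total cost 12 + 3 = 15.
No covering selection has total cost below 15.

15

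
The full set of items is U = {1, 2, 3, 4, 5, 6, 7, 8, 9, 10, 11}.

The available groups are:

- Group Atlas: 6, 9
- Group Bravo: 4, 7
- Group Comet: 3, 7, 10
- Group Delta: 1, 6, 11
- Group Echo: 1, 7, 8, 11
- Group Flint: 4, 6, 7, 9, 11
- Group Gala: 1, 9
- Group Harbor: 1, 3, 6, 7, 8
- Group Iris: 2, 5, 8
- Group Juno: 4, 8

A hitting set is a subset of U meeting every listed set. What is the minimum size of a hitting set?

4

The 4 items {1, 7, 8, 9} hit every group.
No choice of 3 items meets every group, so 4 is the minimum.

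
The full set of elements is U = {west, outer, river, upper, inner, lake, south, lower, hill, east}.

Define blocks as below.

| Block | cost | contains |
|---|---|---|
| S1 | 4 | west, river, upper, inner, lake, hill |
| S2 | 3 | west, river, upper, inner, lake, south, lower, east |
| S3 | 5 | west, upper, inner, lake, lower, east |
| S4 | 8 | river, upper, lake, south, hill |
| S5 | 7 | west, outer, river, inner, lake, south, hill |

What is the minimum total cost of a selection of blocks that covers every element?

S2, S5 together cover every element (S2 ∪ S5 = {west, outer, river, upper, inner, lake, south, lower, hill, east}); total cost 3 + 7 = 10.
No covering selection has total cost below 10.

10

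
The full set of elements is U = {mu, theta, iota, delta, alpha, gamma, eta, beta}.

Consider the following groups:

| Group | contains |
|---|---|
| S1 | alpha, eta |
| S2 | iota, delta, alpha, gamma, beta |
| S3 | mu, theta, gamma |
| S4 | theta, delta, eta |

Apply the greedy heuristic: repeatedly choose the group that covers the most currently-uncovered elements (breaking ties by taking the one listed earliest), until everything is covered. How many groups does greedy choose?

Greedy: pick S2 (covers 5 new) → pick S3 (covers 2 new) → pick S1 (covers 1 new). Total picks: 3.

3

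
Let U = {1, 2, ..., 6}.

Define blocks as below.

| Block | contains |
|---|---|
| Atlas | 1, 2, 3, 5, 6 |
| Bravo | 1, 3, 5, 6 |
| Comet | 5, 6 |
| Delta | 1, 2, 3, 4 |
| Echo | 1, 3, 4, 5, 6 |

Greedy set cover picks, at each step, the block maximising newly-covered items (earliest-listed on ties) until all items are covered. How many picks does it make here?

2

Greedy: pick Atlas (covers 5 new) → pick Delta (covers 1 new). Total picks: 2.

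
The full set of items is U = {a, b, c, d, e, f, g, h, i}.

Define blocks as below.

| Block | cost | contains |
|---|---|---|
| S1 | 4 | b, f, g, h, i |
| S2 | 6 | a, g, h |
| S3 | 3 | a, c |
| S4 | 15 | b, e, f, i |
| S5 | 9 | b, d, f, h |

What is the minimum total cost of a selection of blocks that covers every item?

31

S1, S3, S4, S5 together cover every item (S1 ∪ S3 ∪ S4 ∪ S5 = {a, b, c, d, e, f, g, h, i}); total cost 4 + 3 + 15 + 9 = 31.
No covering selection has total cost below 31.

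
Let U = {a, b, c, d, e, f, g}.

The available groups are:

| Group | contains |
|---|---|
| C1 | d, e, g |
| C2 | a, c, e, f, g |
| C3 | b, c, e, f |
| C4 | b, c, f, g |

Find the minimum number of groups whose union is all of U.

Take {C1, C2, C3}. Their union is {a, b, c, d, e, f, g}, which is all 7 points.
Only C2 contains a, so C2 is forced; the remaining 2 points need at least 2 more groups (each remaining group adds at most 1) — so at least 3 groups are needed, and 3 is optimal.

3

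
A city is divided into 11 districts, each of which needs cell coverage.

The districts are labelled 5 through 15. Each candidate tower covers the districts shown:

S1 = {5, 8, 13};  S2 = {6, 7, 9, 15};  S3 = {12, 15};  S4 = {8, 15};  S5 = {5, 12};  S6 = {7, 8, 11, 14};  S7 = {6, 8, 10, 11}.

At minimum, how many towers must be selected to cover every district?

S1 and S2 and S3 and S6 and S7 together: S1 ∪ S2 ∪ S3 ∪ S6 ∪ S7 = {5, 6, 7, 8, 9, 10, 11, 12, 13, 14, 15} — every district is covered.
No 4 of the 7 towers cover everything (all 35 combinations miss at least one district), so 5 is optimal.

5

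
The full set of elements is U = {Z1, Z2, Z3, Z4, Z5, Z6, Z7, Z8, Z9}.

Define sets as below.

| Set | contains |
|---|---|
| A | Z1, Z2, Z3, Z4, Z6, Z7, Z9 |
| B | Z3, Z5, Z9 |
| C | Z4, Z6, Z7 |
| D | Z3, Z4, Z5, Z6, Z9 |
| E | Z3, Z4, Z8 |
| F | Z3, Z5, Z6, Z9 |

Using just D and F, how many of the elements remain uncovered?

Union of D, F = {Z3, Z4, Z5, Z6, Z9}.
Not covered: Z1, Z2, Z7, Z8 — 4 elements.

4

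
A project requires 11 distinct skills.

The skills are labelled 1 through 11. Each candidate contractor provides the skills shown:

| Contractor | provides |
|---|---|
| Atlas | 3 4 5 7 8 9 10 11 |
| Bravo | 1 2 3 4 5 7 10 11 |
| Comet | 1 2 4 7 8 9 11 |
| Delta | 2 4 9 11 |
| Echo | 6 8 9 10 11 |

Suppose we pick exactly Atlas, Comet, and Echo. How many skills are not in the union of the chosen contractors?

0

Union of Atlas, Comet, Echo = {1, 2, 3, 4, 5, 6, 7, 8, 9, 10, 11} — that's every skill, so 0 are uncovered.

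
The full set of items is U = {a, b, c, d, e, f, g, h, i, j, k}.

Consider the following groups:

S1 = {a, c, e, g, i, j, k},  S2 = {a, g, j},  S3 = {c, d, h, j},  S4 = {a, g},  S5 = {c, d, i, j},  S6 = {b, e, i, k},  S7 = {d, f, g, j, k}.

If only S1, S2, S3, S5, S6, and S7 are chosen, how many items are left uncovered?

0

Union of S1, S2, S3, S5, S6, S7 = {a, b, c, d, e, f, g, h, i, j, k} — that's every item, so 0 are uncovered.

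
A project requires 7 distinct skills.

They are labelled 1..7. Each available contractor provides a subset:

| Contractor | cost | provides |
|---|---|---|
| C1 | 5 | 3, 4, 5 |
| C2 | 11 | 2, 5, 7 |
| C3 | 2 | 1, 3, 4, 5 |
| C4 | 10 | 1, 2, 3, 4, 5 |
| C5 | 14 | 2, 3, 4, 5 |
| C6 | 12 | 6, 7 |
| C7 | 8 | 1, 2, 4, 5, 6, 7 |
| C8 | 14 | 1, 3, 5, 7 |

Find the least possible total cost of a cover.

C3, C7 together cover every skill (C3 ∪ C7 = {1, 2, 3, 4, 5, 6, 7}); total cost 2 + 8 = 10.
No covering selection has total cost below 10.

10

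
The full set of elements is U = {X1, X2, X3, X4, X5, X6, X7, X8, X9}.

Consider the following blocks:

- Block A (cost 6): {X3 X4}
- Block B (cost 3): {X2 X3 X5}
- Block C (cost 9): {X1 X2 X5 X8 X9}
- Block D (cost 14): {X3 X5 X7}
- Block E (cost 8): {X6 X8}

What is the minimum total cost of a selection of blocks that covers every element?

37

A, C, D, E together cover every element (A ∪ C ∪ D ∪ E = {X1, X2, X3, X4, X5, X6, X7, X8, X9}); total cost 6 + 9 + 14 + 8 = 37.
The greedy pick B, C, A, E, D costs 40; no covering selection beats 37.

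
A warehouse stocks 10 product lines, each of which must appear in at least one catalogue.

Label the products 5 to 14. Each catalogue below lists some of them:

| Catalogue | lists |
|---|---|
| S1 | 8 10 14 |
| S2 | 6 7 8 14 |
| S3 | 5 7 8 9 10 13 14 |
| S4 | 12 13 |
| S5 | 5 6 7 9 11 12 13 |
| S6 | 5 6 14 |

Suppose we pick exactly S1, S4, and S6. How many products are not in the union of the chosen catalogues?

Union of S1, S4, S6 = {5, 6, 8, 10, 12, 13, 14}.
Not covered: 7, 9, 11 — 3 products.

3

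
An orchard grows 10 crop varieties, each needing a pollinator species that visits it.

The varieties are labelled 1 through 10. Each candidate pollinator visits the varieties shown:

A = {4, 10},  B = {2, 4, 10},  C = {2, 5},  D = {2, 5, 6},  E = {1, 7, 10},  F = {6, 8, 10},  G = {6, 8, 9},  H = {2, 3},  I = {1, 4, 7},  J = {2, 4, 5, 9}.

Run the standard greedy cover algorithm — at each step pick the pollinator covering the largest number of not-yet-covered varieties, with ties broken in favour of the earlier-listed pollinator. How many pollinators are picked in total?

Greedy: pick J (covers 4 new) → pick E (covers 3 new) → pick F (covers 2 new) → pick H (covers 1 new). Total picks: 4.

4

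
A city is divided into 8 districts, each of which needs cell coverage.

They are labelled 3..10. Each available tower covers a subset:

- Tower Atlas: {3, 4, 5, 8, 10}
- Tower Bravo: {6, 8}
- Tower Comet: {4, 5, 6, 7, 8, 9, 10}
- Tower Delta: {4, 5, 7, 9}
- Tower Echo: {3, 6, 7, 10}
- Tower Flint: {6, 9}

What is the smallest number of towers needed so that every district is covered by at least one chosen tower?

Take {Atlas, Comet}. Their union is {3, 4, 5, 6, 7, 8, 9, 10}, which is all 8 districts.
No single tower has all 8 districts (the largest, Comet, has 7), so 2 is optimal.

2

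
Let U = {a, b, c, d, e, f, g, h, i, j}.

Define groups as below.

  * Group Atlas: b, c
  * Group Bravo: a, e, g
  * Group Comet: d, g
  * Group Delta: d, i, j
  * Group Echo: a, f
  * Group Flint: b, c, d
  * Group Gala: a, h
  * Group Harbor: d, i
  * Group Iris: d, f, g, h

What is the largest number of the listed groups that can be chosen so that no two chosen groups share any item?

Atlas, Comet, Gala are pairwise disjoint (Atlas={b,c}; Comet={d,g}; Gala={a,h}).
Every remaining group overlaps one of these, and no 4 of the listed groups are pairwise disjoint, so 3 is the maximum.

3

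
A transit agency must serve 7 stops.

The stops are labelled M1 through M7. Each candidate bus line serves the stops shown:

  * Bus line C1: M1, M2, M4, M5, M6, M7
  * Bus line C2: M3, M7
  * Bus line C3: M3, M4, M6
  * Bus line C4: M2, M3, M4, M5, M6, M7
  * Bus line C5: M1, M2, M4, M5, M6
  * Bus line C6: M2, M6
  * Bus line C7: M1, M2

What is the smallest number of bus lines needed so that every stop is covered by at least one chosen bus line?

2

C4 and C5 together: C4 ∪ C5 = {M1, M2, M3, M4, M5, M6, M7} — every stop is covered.
No single bus line has all 7 stops (the largest, C1, has 6), so 2 is optimal.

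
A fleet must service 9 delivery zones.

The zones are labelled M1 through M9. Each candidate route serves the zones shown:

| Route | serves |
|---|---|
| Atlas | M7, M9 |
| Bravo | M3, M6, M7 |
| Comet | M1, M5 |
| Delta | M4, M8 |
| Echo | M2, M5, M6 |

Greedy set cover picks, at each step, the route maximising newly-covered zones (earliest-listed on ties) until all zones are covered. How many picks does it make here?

Greedy: pick Bravo (covers 3 new) → pick Comet (covers 2 new) → pick Delta (covers 2 new) → pick Atlas (covers 1 new) → pick Echo (covers 1 new). Total picks: 5.

5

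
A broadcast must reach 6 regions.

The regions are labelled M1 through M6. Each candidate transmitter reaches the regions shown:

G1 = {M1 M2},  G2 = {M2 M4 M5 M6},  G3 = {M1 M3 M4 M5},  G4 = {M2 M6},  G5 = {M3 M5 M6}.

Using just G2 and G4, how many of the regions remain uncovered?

2

Union of G2, G4 = {M2, M4, M5, M6}.
Not covered: M1, M3 — 2 regions.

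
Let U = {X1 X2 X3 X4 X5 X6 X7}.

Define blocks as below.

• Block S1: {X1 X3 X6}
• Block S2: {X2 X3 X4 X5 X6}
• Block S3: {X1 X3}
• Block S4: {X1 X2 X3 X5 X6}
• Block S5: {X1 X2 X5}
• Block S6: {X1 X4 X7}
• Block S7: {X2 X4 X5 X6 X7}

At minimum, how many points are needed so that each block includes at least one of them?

Take H = {X1, X2}. Each listed block contains at least one of these, so H is a hitting set of size 2.
The blocks S3, S7 are pairwise disjoint, so any hitting set needs a separate point for each — at least 2. Hence 2 is optimal.

2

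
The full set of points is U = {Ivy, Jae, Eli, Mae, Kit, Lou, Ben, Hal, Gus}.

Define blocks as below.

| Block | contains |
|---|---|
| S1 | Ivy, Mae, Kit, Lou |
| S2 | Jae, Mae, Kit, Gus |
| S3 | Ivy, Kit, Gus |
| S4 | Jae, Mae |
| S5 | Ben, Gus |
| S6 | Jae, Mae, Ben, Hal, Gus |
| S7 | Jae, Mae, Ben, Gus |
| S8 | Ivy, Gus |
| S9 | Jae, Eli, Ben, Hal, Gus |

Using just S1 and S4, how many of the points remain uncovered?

4

Union of S1, S4 = {Ivy, Jae, Mae, Kit, Lou}.
Not covered: Eli, Ben, Hal, Gus — 4 points.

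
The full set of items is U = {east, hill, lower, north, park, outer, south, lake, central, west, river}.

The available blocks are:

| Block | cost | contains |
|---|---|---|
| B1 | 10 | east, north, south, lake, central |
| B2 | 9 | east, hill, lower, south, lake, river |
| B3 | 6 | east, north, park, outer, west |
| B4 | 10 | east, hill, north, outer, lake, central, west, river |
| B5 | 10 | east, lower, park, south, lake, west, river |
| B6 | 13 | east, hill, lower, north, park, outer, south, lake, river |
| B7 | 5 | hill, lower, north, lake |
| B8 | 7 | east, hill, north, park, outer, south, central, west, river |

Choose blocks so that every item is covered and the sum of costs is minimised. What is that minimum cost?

B7, B8 together cover every item (B7 ∪ B8 = {east, hill, lower, north, park, outer, south, lake, central, west, river}); total cost 5 + 7 = 12.
No covering selection has total cost below 12.

12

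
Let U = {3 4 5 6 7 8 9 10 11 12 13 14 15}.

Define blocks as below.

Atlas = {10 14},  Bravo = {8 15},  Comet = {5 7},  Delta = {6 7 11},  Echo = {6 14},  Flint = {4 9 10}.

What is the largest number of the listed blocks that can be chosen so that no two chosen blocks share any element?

4

Bravo, Comet, Echo, Flint are pairwise disjoint (Bravo={8,15}; Comet={5,7}; Echo={6,14}; Flint={4,9,10}).
Every remaining block overlaps one of these, and no 5 of the listed blocks are pairwise disjoint, so 4 is the maximum.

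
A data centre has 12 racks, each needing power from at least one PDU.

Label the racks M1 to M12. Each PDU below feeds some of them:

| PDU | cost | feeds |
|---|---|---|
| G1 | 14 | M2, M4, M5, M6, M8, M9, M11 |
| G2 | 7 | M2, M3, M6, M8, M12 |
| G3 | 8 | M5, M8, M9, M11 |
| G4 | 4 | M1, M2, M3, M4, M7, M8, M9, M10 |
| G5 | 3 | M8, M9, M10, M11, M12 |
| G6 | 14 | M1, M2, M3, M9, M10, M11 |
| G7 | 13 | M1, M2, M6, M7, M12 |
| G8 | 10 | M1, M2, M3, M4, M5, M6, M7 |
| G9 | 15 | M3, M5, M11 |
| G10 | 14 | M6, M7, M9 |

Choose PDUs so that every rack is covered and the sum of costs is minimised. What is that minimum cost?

13

G5, G8 together cover every rack (G5 ∪ G8 = {M1, M2, M3, M4, M5, M6, M7, M8, M9, M10, M11, M12}); total cost 3 + 10 = 13.
The greedy pick G4, G5, G8 costs 17; no covering selection beats 13.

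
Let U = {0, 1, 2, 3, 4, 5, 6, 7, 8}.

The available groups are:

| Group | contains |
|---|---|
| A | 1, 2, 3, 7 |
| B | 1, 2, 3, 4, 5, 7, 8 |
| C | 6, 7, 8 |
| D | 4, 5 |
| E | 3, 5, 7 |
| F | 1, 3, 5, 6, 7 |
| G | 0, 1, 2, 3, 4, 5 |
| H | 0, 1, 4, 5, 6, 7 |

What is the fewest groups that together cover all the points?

2

C and G together: C ∪ G = {0, 1, 2, 3, 4, 5, 6, 7, 8} — every point is covered.
No single group has all 9 points (the largest, B, has 7), so 2 is optimal.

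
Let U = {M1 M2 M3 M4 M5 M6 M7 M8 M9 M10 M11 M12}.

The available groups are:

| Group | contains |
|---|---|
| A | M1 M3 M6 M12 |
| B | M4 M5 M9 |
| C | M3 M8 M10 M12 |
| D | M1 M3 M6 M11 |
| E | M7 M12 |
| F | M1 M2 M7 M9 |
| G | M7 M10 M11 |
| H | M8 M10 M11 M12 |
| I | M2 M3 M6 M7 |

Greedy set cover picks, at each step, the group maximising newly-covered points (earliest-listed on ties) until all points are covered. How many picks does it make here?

Greedy: pick A (covers 4 new) → pick B (covers 3 new) → pick G (covers 3 new) → pick C (covers 1 new) → pick F (covers 1 new). Total picks: 5.
(The true minimum cover uses only 4 groups, so greedy is not optimal here.)

5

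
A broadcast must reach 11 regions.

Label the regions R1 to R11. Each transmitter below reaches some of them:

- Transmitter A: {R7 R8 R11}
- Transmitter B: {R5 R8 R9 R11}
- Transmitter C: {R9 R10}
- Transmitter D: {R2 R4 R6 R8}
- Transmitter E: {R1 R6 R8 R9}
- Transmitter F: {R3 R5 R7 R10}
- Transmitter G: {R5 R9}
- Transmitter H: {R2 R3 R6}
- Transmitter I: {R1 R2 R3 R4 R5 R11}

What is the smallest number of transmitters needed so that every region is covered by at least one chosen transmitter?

3

Take {E, F, I}. Their union is {R1, R2, R3, R4, R5, R6, R7, R8, R9, R10, R11}, which is all 11 regions.
No 2 of the 9 transmitters cover everything (all 36 combinations miss at least one region), so 3 is optimal.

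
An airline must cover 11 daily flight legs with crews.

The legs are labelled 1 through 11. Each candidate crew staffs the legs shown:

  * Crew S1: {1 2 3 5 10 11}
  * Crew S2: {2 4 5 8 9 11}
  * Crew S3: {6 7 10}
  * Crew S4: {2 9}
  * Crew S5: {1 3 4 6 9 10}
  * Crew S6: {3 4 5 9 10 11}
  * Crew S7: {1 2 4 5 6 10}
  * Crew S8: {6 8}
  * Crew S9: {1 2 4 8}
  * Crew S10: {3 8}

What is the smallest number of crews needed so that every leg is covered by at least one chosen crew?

3

S1 and S2 and S3 together: S1 ∪ S2 ∪ S3 = {1, 2, 3, 4, 5, 6, 7, 8, 9, 10, 11} — every leg is covered.
Only S3 contains 7, so S3 is forced; the remaining 8 legs need at least 2 more crews (each remaining crew adds at most 6) — so at least 3 crews are needed, and 3 is optimal.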